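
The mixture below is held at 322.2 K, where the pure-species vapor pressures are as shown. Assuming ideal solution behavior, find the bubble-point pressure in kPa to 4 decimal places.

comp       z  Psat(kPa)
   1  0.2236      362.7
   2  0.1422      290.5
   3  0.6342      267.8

Pbub = 292.2476 kPa

At the bubble point ψ → 0, so ΣzᵢKᵢ = 1 with Kᵢ = Pᵢˢᵃᵗ/P ⇒ P = ΣzᵢPᵢˢᵃᵗ.
P = 0.2236·362.7 + 0.1422·290.5 + 0.6342·267.8 = 292.2476 kPa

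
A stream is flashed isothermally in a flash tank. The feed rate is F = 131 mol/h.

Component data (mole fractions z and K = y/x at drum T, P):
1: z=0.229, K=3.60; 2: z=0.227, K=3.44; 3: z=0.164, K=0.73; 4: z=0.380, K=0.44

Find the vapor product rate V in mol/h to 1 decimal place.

Material balance + equilibrium reduce to Σ zᵢ(Kᵢ−1)/(1+β(Kᵢ−1)) = 0.
Feasibility: ΣzᵢKᵢ = 1.892, Σzᵢ/Kᵢ = 1.218 — both > 1, two phases present.
Newton iteration, β⁰ = 0.5:
  β = 0.500: g = 0.1616, g' = -0.813 → β = 0.699
  β = 0.699: g = 0.0119, g' = -0.720 → β = 0.715
Converged at β = 0.715.
Then V = β·F = 0.7154·131 = 93.7 mol/h and L = F − V = 37.3 mol/h.

V = 93.7 mol/h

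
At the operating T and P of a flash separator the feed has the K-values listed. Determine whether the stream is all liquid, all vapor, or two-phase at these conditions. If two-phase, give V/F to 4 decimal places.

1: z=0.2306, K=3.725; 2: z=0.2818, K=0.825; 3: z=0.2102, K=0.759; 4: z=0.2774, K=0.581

ΣzᵢKᵢ = 1.4122; Σzᵢ/Kᵢ = 1.1579.
Both exceed 1, so a two-phase solution exists.
Newton–Raphson from ψ = 0.63:
  ψ = 0.6300: g = -0.04177, g' = -0.3498 → ψ = 0.5106
  ψ = 0.5106: g = 0.00299, g' = -0.4045 → ψ = 0.5180
Converged at ψ = 0.5180.

two-phase, V/F = 0.5180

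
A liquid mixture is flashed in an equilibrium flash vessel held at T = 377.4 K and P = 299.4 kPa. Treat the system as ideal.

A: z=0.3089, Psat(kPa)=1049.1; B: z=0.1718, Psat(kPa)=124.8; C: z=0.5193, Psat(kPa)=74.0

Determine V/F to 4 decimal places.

Raoult's law: Kᵢ = Pᵢˢᵃᵗ/P = Pᵢˢᵃᵗ/299.4.
  K_A = 1049.1/299.4 = 3.504008, K_B = 124.8/299.4 = 0.416834, K_C = 74.0/299.4 = 0.247161
Newton iteration, V/F⁰ = 0.5:
  V/F = 0.5000: g = -0.42490, g' = -1.2552 → V/F = 0.1615
  V/F = 0.1615: g = -0.00489, g' = -1.4347 → V/F = 0.1581
Converged at V/F = 0.1581.

V/F = 0.1581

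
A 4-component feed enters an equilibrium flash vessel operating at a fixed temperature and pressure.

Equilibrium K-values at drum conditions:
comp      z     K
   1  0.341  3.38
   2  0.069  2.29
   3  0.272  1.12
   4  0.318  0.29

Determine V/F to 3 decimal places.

Newton iteration, V/F⁰ = 0.6:
  V/F = 0.600: g = 0.0215, g' = -0.854 → V/F = 0.625
Converged at V/F = 0.625.

V/F = 0.625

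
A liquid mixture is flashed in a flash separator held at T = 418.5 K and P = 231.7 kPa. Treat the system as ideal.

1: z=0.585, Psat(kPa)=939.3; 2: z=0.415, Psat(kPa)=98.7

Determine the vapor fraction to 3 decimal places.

Raoult's law: Kᵢ = Pᵢˢᵃᵗ/P = Pᵢˢᵃᵗ/231.7.
  K_1 = 939.3/231.7 = 4.05395, K_2 = 98.7/231.7 = 0.42598
Material balance + equilibrium reduce to Σ zᵢ(Kᵢ−1)/(1+ψ(Kᵢ−1)) = 0.
Check two-phase: ΣzᵢKᵢ = 2.548 > 1 and Σzᵢ/Kᵢ = 1.119 > 1, so g(0) = 1.548 > 0 and g(1) = -0.119 < 0.
Binary case is linear: z₁(K₁−1)(1+ψ(K₂−1)) + z₂(K₂−1)(1+ψ(K₁−1)) = 0
⇒ ψ = [z₁(K₁−1)+z₂(K₂−1)] / [−(K₁−1)(K₂−1)] = 1.5483/1.7530 = 0.883

ψ = 0.883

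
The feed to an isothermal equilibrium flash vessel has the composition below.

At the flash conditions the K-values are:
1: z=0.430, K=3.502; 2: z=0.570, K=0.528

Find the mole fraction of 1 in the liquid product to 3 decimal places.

Let ψ = V/F and solve Σ zᵢ(Kᵢ−1)/(1+ψ(Kᵢ−1)) = 0.
Feasibility: ΣzᵢKᵢ = 1.807, Σzᵢ/Kᵢ = 1.202 — both > 1, two phases present.
Binary case is linear: z₁(K₁−1)(1+ψ(K₂−1)) + z₂(K₂−1)(1+ψ(K₁−1)) = 0
⇒ ψ = [z₁(K₁−1)+z₂(K₂−1)] / [−(K₁−1)(K₂−1)] = 0.8068/1.1809 = 0.683
Compositions from xᵢ = zᵢ/(1+ψ(Kᵢ−1)), yᵢ = Kᵢxᵢ:
  1: x = 0.159, y = 0.556
  2: x = 0.841, y = 0.444

x_1 = 0.159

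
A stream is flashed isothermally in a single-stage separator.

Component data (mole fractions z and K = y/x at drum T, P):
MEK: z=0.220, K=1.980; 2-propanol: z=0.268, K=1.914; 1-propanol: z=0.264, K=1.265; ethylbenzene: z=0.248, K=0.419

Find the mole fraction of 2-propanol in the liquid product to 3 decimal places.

Let ψ = V/F and solve Σ zᵢ(Kᵢ−1)/(1+ψ(Kᵢ−1)) = 0.
Feasibility: ΣzᵢKᵢ = 1.386, Σzᵢ/Kᵢ = 1.052 — both > 1, two phases present.
Iterate (Newton) starting at ψ = 0.5:
  ψ = 0.500: g = 0.1715, g' = -0.381 → ψ = 0.950
  ψ = 0.950: g = -0.0228, g' = -0.549 → ψ = 0.908
  ψ = 0.908: g = -0.0008, g' = -0.513 → ψ = 0.907
Converged at ψ = 0.907.
Compositions from xᵢ = zᵢ/(1+ψ(Kᵢ−1)), yᵢ = Kᵢxᵢ:
  MEK: x = 0.116, y = 0.231
  2-propanol: x = 0.147, y = 0.280
  1-propanol: x = 0.213, y = 0.269
  ethylbenzene: x = 0.524, y = 0.220

x_2-propanol = 0.147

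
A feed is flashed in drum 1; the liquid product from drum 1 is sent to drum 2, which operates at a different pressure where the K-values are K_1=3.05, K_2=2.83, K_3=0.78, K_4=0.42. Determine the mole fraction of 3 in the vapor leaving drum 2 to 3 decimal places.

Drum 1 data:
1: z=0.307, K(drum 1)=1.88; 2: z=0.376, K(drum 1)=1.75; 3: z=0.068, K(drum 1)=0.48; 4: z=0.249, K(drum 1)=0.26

y_3 (drum 2) = 0.088

Drum 1:
Let ψ₁ = V/F and solve Σ zᵢ(Kᵢ−1)/(1+ψ₁(Kᵢ−1)) = 0.
Feasibility: ΣzᵢKᵢ = 1.333, Σzᵢ/Kᵢ = 1.478 — both > 1, two phases present.
Iterate (Newton) starting at ψ₁ = 0.5:
  ψ₁ = 0.500: g = 0.0524, g' = -0.604 → ψ₁ = 0.587
  ψ₁ = 0.587: g = -0.0026, g' = -0.670 → ψ₁ = 0.583
Converged at ψ₁ = 0.583.
Drum-1 compositions:
  1: x = 0.203, y = 0.381
  2: x = 0.262, y = 0.458
  3: x = 0.098, y = 0.047
  4: x = 0.438, y = 0.114
Drum-2 feed = drum-1 liquid: z₂ = (0.2029, 0.2616, 0.0976, 0.4379).
Drum 2:
Newton–Raphson from ψ₂ = 0.5:
  ψ₂ = 0.500: g = 0.0736, g' = -0.745 → ψ₂ = 0.599
  ψ₂ = 0.599: g = 0.0014, g' = -0.723 → ψ₂ = 0.601
Converged at ψ₂ = 0.601.
  1: x = 0.091, y = 0.277
  2: x = 0.125, y = 0.353
  3: x = 0.112, y = 0.088
  4: x = 0.672, y = 0.282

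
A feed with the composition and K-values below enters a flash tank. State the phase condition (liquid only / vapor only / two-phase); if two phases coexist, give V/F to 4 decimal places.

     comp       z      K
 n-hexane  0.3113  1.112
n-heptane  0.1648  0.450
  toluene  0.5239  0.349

ΣzᵢKᵢ = 0.6032; Σzᵢ/Kᵢ = 2.1473.
Since ΣzᵢKᵢ < 1 the mixture is below its bubble point — single liquid phase.

liquid only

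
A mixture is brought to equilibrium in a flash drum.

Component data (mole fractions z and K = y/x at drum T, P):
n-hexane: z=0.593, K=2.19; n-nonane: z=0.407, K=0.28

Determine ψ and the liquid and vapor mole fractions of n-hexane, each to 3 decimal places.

ψ = 0.482, x_n-hexane = 0.377, y_n-hexane = 0.826

Material balance + equilibrium reduce to Σ zᵢ(Kᵢ−1)/(1+ψ(Kᵢ−1)) = 0.
Check two-phase: ΣzᵢKᵢ = 1.413 > 1 and Σzᵢ/Kᵢ = 1.724 > 1, so g(0) = 0.413 > 0 and g(1) = -0.724 < 0.
Iterate (Newton) starting at ψ = 0.41:
  ψ = 0.410: g = 0.0585, g' = -0.804 → ψ = 0.483
  ψ = 0.483: g = -0.0010, g' = -0.834 → ψ = 0.482
Converged at ψ = 0.482.
Compositions from xᵢ = zᵢ/(1+ψ(Kᵢ−1)), yᵢ = Kᵢxᵢ:
  n-hexane: x = 0.377, y = 0.826
  n-nonane: x = 0.623, y = 0.174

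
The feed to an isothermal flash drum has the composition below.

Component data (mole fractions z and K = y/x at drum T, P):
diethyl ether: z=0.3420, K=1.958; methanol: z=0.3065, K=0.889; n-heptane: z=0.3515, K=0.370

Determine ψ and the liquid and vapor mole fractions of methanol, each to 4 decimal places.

ψ = 0.1677, x_methanol = 0.3123, y_methanol = 0.2776

Material balance + equilibrium reduce to Σ zᵢ(Kᵢ−1)/(1+ψ(Kᵢ−1)) = 0.
Feasibility: ΣzᵢKᵢ = 1.0722, Σzᵢ/Kᵢ = 1.4694 — both > 1, two phases present.
Iterate (Newton) starting at ψ = 0.45:
  ψ = 0.4500: g = -0.11594, g' = -0.4292 → ψ = 0.1799
  ψ = 0.1799: g = -0.00499, g' = -0.4098 → ψ = 0.1677
Converged at ψ = 0.1677.
Compositions from xᵢ = zᵢ/(1+ψ(Kᵢ−1)), yᵢ = Kᵢxᵢ:
  diethyl ether: x = 0.2947, y = 0.5769
  methanol: x = 0.3123, y = 0.2776
  n-heptane: x = 0.3930, y = 0.1454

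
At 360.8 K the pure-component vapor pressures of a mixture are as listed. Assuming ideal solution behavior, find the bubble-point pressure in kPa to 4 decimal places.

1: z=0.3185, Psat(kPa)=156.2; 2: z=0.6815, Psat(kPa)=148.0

Pbub = 150.6117 kPa

At the bubble point ψ → 0, so ΣzᵢKᵢ = 1 with Kᵢ = Pᵢˢᵃᵗ/P ⇒ P = ΣzᵢPᵢˢᵃᵗ.
P = 0.3185·156.2 + 0.6815·148.0 = 150.6117 kPa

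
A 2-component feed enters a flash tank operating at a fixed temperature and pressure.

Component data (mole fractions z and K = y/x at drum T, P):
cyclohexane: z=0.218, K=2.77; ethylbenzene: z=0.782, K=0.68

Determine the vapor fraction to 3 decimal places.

ψ = 0.239

Let ψ = V/F and solve Σ zᵢ(Kᵢ−1)/(1+ψ(Kᵢ−1)) = 0.
Check two-phase: ΣzᵢKᵢ = 1.136 > 1 and Σzᵢ/Kᵢ = 1.229 > 1, so g(0) = 0.136 > 0 and g(1) = -0.229 < 0.
Iterate (Newton) starting at ψ = 0.5:
  ψ = 0.500: g = -0.0932, g' = -0.306 → ψ = 0.195
  ψ = 0.195: g = 0.0199, g' = -0.468 → ψ = 0.238
  ψ = 0.238: g = 0.0008, g' = -0.432 → ψ = 0.239
Converged at ψ = 0.239.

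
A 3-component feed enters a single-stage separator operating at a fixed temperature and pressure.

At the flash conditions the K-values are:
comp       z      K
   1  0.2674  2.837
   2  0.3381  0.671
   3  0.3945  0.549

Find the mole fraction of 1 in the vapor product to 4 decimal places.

y_1 = 0.5029

Let β = V/F and solve Σ zᵢ(Kᵢ−1)/(1+β(Kᵢ−1)) = 0.
g(0) = ΣzᵢKᵢ − 1 = 0.2021 and g(1) = 1 − Σzᵢ/Kᵢ = -0.3167, so a root lies in (0, 1).
Iterate (Newton) starting at β = 0.5:
  β = 0.5000: g = -0.10682, g' = -0.4314 → β = 0.2524
  β = 0.2524: g = 0.01354, g' = -0.5669 → β = 0.2763
  β = 0.2763: g = 0.00025, g' = -0.5461 → β = 0.2767
Converged at β = 0.2767.
Compositions from xᵢ = zᵢ/(1+β(Kᵢ−1)), yᵢ = Kᵢxᵢ:
  1: x = 0.1773, y = 0.5029
  2: x = 0.3720, y = 0.2496
  3: x = 0.4508, y = 0.2475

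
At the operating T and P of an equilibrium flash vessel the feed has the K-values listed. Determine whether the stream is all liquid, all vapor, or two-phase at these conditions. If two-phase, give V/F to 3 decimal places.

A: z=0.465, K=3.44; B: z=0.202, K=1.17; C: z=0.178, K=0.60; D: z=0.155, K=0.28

two-phase, V/F = 0.854

ΣzᵢKᵢ = 1.986; Σzᵢ/Kᵢ = 1.158.
Both exceed 1, so a two-phase solution exists.
Newton iteration, ψ⁰ = 0.62:
  ψ = 0.620: g = 0.1863, g' = -0.756 → ψ = 0.867
  ψ = 0.867: g = -0.0115, g' = -0.925 → ψ = 0.854
Converged at ψ = 0.854.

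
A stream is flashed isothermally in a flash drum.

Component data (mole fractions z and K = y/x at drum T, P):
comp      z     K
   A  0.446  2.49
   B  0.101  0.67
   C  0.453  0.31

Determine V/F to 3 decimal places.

V/F = 0.334

Material balance + equilibrium reduce to Σ zᵢ(Kᵢ−1)/(1+V/F(Kᵢ−1)) = 0.
Check two-phase: ΣzᵢKᵢ = 1.319 > 1 and Σzᵢ/Kᵢ = 1.791 > 1, so g(0) = 0.319 > 0 and g(1) = -0.791 < 0.
Newton–Raphson from V/F = 0.5:
  V/F = 0.500: g = -0.1363, g' = -0.844 → V/F = 0.338
  V/F = 0.338: g = -0.0036, g' = -0.819 → V/F = 0.334
Converged at V/F = 0.334.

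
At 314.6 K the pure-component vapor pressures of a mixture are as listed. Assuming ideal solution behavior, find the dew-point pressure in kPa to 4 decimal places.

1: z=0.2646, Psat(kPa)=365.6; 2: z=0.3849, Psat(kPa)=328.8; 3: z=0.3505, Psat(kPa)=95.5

Pdew = 179.7100 kPa

At the dew point ψ → 1, so Σzᵢ/Kᵢ = 1 with Kᵢ = Pᵢˢᵃᵗ/P ⇒ 1/P = Σzᵢ/Pᵢˢᵃᵗ.
1/P = 0.2646/365.6 + 0.3849/328.8 + 0.3505/95.5 = 0.0055645 ⇒ P = 179.7100 kPa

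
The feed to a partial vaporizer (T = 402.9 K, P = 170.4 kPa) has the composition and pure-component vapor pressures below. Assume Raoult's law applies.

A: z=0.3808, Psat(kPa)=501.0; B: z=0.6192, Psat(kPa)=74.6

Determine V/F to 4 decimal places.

V/F = 0.3582

Raoult's law: Kᵢ = Pᵢˢᵃᵗ/P = Pᵢˢᵃᵗ/170.4.
  K_A = 501.0/170.4 = 2.940141, K_B = 74.6/170.4 = 0.437793
Material balance + equilibrium reduce to Σ zᵢ(Kᵢ−1)/(1+V/F(Kᵢ−1)) = 0.
Feasibility: ΣzᵢKᵢ = 1.3907, Σzᵢ/Kᵢ = 1.5439 — both > 1, two phases present.
Iterate (Newton) starting at V/F = 0.43:
  V/F = 0.4300: g = -0.05633, g' = -0.7664 → V/F = 0.3565
  V/F = 0.3565: g = 0.00135, g' = -0.8070 → V/F = 0.3582
Converged at V/F = 0.3582.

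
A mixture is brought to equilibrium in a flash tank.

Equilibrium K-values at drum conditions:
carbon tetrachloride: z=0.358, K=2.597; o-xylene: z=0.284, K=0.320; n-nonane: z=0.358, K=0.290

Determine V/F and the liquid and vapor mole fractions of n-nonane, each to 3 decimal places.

V/F = 0.112, x_n-nonane = 0.389, y_n-nonane = 0.113

Rachford–Rice: g(V/F) = Σ zᵢ(Kᵢ−1)/(1+V/F(Kᵢ−1)) = 0.
g(0) = ΣzᵢKᵢ − 1 = 0.124 and g(1) = 1 − Σzᵢ/Kᵢ = -1.260, so a root lies in (0, 1).
Iterate (Newton) starting at V/F = 0.65:
  V/F = 0.650: g = -0.5376, g' = -1.264 → V/F = 0.225
  V/F = 0.225: g = -0.1096, g' = -0.933 → V/F = 0.107
  V/F = 0.107: g = 0.0047, g' = -1.030 → V/F = 0.112
Converged at V/F = 0.112.
Compositions from xᵢ = zᵢ/(1+V/F(Kᵢ−1)), yᵢ = Kᵢxᵢ:
  carbon tetrachloride: x = 0.304, y = 0.789
  o-xylene: x = 0.307, y = 0.098
  n-nonane: x = 0.389, y = 0.113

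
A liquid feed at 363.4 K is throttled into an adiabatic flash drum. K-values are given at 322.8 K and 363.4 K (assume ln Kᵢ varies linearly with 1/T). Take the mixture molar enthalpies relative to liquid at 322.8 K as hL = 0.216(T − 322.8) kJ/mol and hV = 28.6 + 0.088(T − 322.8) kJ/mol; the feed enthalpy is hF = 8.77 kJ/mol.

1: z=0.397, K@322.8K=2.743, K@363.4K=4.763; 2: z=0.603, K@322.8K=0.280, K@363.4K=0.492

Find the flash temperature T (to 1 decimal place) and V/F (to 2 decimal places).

Adiabatic flash: solve Rachford–Rice at each trial T, then check hF = ψ·hV(T) + (1−ψ)·hL(T).
  T = 322.8 K: K = (2.743, 0.280), RR gives ψ = 0.205, H_out = 5.875 kJ/mol
  T = 363.4 K: K = (4.763, 0.492), RR gives ψ = 0.621, H_out = 23.309 kJ/mol
  T = 343.1 K: K = (3.674, 0.377), RR gives ψ = 0.412, H_out = 15.101 kJ/mol
  T = 333.0 K: K = (3.191, 0.327), RR gives ψ = 0.315, H_out = 10.787 kJ/mol
  T = 327.9 K: K = (2.962, 0.303), RR gives ψ = 0.262, H_out = 8.427 kJ/mol
  T = 330.4 K: K = (3.073, 0.314), RR gives ψ = 0.288, H_out = 9.604 kJ/mol
  T = 329.1 K: K = (3.015, 0.308), RR gives ψ = 0.275, H_out = 8.998 kJ/mol
Linear interpolation between T = 327.9 (H_out = 8.427) and T = 329.1 (H_out = 8.998) on hF = 8.77 gives T ≈ 328.6 K, at which ψ = 0.27.

T = 328.6 K, V/F = 0.27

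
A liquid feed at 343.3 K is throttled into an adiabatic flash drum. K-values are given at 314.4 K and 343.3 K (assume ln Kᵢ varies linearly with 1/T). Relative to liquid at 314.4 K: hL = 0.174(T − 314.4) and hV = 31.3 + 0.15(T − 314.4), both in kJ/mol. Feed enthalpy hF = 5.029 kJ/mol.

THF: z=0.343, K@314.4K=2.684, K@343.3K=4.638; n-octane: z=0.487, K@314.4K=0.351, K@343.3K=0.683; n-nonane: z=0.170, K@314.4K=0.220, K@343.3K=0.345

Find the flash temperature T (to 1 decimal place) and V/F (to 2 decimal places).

T = 316.5 K, V/F = 0.15

Adiabatic flash: solve Rachford–Rice at each trial T, then check hF = ψ·hV(T) + (1−ψ)·hL(T).
  T = 314.4 K: K = (2.684, 0.351, 0.220), RR gives ψ = 0.112, H_out = 3.500 kJ/mol
  T = 343.3 K: K = (4.638, 0.683, 0.345), RR gives ψ = 0.625, H_out = 24.162 kJ/mol
  T = 328.9 K: K = (3.574, 0.497, 0.278), RR gives ψ = 0.353, H_out = 13.464 kJ/mol
  T = 321.6 K: K = (3.104, 0.419, 0.248), RR gives ψ = 0.235, H_out = 8.566 kJ/mol
  T = 318.0 K: K = (2.889, 0.384, 0.234), RR gives ψ = 0.175, H_out = 6.094 kJ/mol
  T = 316.2 K: K = (2.785, 0.367, 0.227), RR gives ψ = 0.144, H_out = 4.817 kJ/mol
Linear interpolation between T = 316.2 (H_out = 4.817) and T = 318.0 (H_out = 6.094) on hF = 5.029 gives T ≈ 316.5 K, at which ψ = 0.15.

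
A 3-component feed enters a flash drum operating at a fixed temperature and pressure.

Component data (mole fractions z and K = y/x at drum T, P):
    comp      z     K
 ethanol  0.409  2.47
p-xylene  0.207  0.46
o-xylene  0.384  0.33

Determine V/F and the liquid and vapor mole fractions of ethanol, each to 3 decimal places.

V/F = 0.252, x_ethanol = 0.299, y_ethanol = 0.737

Newton–Raphson from V/F = 0.64:
  V/F = 0.640: g = -0.3114, g' = -0.904 → V/F = 0.295
  V/F = 0.295: g = -0.0346, g' = -0.783 → V/F = 0.251
  V/F = 0.251: g = 0.0004, g' = -0.801 → V/F = 0.252
Converged at V/F = 0.252.
Compositions from xᵢ = zᵢ/(1+V/F(Kᵢ−1)), yᵢ = Kᵢxᵢ:
  ethanol: x = 0.299, y = 0.737
  p-xylene: x = 0.240, y = 0.110
  o-xylene: x = 0.462, y = 0.152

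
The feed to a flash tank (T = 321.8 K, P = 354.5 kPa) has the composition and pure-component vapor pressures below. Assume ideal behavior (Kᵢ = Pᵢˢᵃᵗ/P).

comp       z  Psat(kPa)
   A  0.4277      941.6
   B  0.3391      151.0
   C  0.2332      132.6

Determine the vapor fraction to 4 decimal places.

Raoult's law: Kᵢ = Pᵢˢᵃᵗ/P = Pᵢˢᵃᵗ/354.5.
  K_A = 941.6/354.5 = 2.656135, K_B = 151.0/354.5 = 0.425952, K_C = 132.6/354.5 = 0.374048
Iterate (Newton) starting at ψ = 0.5:
  ψ = 0.5000: g = -0.09802, g' = -0.7644 → ψ = 0.3718
  ψ = 0.3718: g = 0.00068, g' = -0.7852 → ψ = 0.3726
Converged at ψ = 0.3726.

ψ = 0.3726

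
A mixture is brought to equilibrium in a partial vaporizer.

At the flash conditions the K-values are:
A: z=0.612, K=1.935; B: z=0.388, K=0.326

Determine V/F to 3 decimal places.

Newton iteration, V/F⁰ = 0.5:
  V/F = 0.500: g = -0.0045, g' = -0.649 → V/F = 0.493
Converged at V/F = 0.493.

V/F = 0.493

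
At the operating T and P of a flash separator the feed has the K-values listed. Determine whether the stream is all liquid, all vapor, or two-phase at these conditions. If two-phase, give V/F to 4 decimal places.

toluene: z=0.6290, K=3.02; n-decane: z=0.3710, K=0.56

all vapor

ΣzᵢKᵢ = 2.1073; Σzᵢ/Kᵢ = 0.8708.
Since Σzᵢ/Kᵢ < 1 the mixture is above its dew point — single vapor phase.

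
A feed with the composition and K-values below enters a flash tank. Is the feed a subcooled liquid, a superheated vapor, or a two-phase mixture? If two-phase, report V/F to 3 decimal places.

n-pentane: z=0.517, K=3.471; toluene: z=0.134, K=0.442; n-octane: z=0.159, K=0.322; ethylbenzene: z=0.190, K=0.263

ΣzᵢKᵢ = 1.955; Σzᵢ/Kᵢ = 1.668.
Both exceed 1, so a two-phase solution exists.
Material balance + equilibrium reduce to Σ zᵢ(Kᵢ−1)/(1+ψ(Kᵢ−1)) = 0.
Iterate (Newton) starting at ψ = 0.69:
  ψ = 0.690: g = -0.1368, g' = -1.227 → ψ = 0.579
  ψ = 0.579: g = -0.0061, g' = -1.137 → ψ = 0.573
Converged at ψ = 0.573.

two-phase, V/F = 0.573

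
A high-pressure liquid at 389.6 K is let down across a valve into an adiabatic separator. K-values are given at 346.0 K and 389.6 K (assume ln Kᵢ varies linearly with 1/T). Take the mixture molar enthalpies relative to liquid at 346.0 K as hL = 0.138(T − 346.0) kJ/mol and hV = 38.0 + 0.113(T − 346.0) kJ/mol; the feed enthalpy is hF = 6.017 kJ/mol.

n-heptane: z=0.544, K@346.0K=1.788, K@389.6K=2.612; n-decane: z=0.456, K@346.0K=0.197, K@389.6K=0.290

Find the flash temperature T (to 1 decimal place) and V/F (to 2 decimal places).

T = 349.5 K, V/F = 0.15

Adiabatic flash: solve Rachford–Rice at each trial T, then check hF = ψ·hV(T) + (1−ψ)·hL(T).
  T = 346.0 K: K = (1.788, 0.197), RR gives ψ = 0.099, H_out = 3.754 kJ/mol
  T = 389.6 K: K = (2.612, 0.290), RR gives ψ = 0.483, H_out = 23.856 kJ/mol
  T = 367.8 K: K = (2.185, 0.242), RR gives ψ = 0.333, H_out = 15.474 kJ/mol
  T = 356.9 K: K = (1.983, 0.219), RR gives ψ = 0.233, H_out = 10.277 kJ/mol
  T = 351.4 K: K = (1.884, 0.208), RR gives ψ = 0.171, H_out = 7.202 kJ/mol
  T = 348.7 K: K = (1.836, 0.202), RR gives ψ = 0.136, H_out = 5.540 kJ/mol
  T = 350.0 K: K = (1.859, 0.205), RR gives ψ = 0.153, H_out = 6.355 kJ/mol
Linear interpolation between T = 348.7 (H_out = 5.540) and T = 350.0 (H_out = 6.355) on hF = 6.017 gives T ≈ 349.5 K, at which ψ = 0.15.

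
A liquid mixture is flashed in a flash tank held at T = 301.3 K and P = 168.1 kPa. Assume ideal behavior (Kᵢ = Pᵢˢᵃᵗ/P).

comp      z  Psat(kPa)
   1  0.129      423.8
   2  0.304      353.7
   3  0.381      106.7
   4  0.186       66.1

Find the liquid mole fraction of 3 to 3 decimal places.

x_3 = 0.464

Raoult's law: Kᵢ = Pᵢˢᵃᵗ/P = Pᵢˢᵃᵗ/168.1.
  K_1 = 423.8/168.1 = 2.52112, K_2 = 353.7/168.1 = 2.10410, K_3 = 106.7/168.1 = 0.63474, K_4 = 66.1/168.1 = 0.39322
Rachford–Rice: g(V/F) = Σ zᵢ(Kᵢ−1)/(1+V/F(Kᵢ−1)) = 0.
g(0) = ΣzᵢKᵢ − 1 = 0.280 and g(1) = 1 − Σzᵢ/Kᵢ = -0.269, so a root lies in (0, 1).
Newton–Raphson from V/F = 0.37:
  V/F = 0.370: g = 0.0574, g' = -0.491 → V/F = 0.487
  V/F = 0.487: g = 0.0015, g' = -0.468 → V/F = 0.490
Converged at V/F = 0.490.
Compositions from xᵢ = zᵢ/(1+V/F(Kᵢ−1)), yᵢ = Kᵢxᵢ:
  1: x = 0.074, y = 0.186
  2: x = 0.197, y = 0.415
  3: x = 0.464, y = 0.295
  4: x = 0.265, y = 0.104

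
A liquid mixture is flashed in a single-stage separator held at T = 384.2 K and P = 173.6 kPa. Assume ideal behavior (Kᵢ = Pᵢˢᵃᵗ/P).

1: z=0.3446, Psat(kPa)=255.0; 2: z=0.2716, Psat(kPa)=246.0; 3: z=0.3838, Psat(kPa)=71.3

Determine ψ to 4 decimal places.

Raoult's law: Kᵢ = Pᵢˢᵃᵗ/P = Pᵢˢᵃᵗ/173.6.
  K_1 = 255.0/173.6 = 1.468894, K_2 = 246.0/173.6 = 1.417051, K_3 = 71.3/173.6 = 0.410714
Rachford–Rice: g(ψ) = Σ zᵢ(Kᵢ−1)/(1+ψ(Kᵢ−1)) = 0.
g(0) = ΣzᵢKᵢ − 1 = 0.0487 and g(1) = 1 − Σzᵢ/Kᵢ = -0.3607, so a root lies in (0, 1).
Newton–Raphson from ψ = 0.5:
  ψ = 0.5000: g = -0.09602, g' = -0.3499 → ψ = 0.2256
  ψ = 0.2256: g = -0.01119, g' = -0.2787 → ψ = 0.1854
  ψ = 0.1854: g = -0.00012, g' = -0.2728 → ψ = 0.1850
Converged at ψ = 0.1850.

ψ = 0.1850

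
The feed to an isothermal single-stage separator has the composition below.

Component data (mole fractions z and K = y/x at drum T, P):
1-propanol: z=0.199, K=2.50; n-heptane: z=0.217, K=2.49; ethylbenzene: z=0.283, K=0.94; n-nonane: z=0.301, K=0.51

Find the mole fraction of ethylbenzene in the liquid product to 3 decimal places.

x_ethylbenzene = 0.298

Rachford–Rice: g(β) = Σ zᵢ(Kᵢ−1)/(1+β(Kᵢ−1)) = 0.
Check two-phase: ΣzᵢKᵢ = 1.457 > 1 and Σzᵢ/Kᵢ = 1.058 > 1, so g(0) = 0.457 > 0 and g(1) = -0.058 < 0.
Iterate (Newton) starting at β = 0.56:
  β = 0.560: g = 0.1177, g' = -0.414 → β = 0.844
  β = 0.844: g = 0.0054, g' = -0.393 → β = 0.858
Converged at β = 0.858.
Compositions from xᵢ = zᵢ/(1+β(Kᵢ−1)), yᵢ = Kᵢxᵢ:
  1-propanol: x = 0.087, y = 0.218
  n-heptane: x = 0.095, y = 0.237
  ethylbenzene: x = 0.298, y = 0.280
  n-nonane: x = 0.519, y = 0.265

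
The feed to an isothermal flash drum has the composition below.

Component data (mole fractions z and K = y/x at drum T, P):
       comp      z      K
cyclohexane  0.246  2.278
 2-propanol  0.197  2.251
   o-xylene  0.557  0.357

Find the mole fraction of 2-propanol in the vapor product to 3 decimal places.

y_2-propanol = 0.338

Let ψ = V/F and solve Σ zᵢ(Kᵢ−1)/(1+ψ(Kᵢ−1)) = 0.
g(0) = ΣzᵢKᵢ − 1 = 0.203 and g(1) = 1 − Σzᵢ/Kᵢ = -0.756, so a root lies in (0, 1).
Newton–Raphson from ψ = 0.48:
  ψ = 0.480: g = -0.1692, g' = -0.757 → ψ = 0.256
  ψ = 0.256: g = -0.0054, g' = -0.735 → ψ = 0.249
Converged at ψ = 0.249.
Compositions from xᵢ = zᵢ/(1+ψ(Kᵢ−1)), yᵢ = Kᵢxᵢ:
  cyclohexane: x = 0.187, y = 0.425
  2-propanol: x = 0.150, y = 0.338
  o-xylene: x = 0.663, y = 0.237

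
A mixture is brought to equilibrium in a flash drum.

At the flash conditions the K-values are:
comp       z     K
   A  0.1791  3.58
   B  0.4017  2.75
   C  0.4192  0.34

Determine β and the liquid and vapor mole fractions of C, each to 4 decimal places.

β = 0.6669, x_C = 0.7488, y_C = 0.2546

Let β = V/F and solve Σ zᵢ(Kᵢ−1)/(1+β(Kᵢ−1)) = 0.
Check two-phase: ΣzᵢKᵢ = 1.8884 > 1 and Σzᵢ/Kᵢ = 1.4290 > 1, so g(0) = 0.8884 > 0 and g(1) = -0.4290 < 0.
Newton iteration, β⁰ = 0.5:
  β = 0.5000: g = 0.16376, g' = -0.9840 → β = 0.6664
  β = 0.6664: g = 0.00053, g' = -1.0053 → β = 0.6669
Converged at β = 0.6669.
Compositions from xᵢ = zᵢ/(1+β(Kᵢ−1)), yᵢ = Kᵢxᵢ:
  A: x = 0.0658, y = 0.2357
  B: x = 0.1854, y = 0.5097
  C: x = 0.7488, y = 0.2546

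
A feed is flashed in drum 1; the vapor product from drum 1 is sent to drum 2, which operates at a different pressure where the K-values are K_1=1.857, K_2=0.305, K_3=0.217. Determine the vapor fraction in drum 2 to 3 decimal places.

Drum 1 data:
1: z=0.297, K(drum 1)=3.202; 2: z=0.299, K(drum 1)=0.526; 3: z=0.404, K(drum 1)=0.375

V/F (drum 2) = 0.472

Drum 1:
Material balance + equilibrium reduce to Σ zᵢ(Kᵢ−1)/(1+ψ₁(Kᵢ−1)) = 0.
Check two-phase: ΣzᵢKᵢ = 1.260 > 1 and Σzᵢ/Kᵢ = 1.739 > 1, so g(0) = 0.260 > 0 and g(1) = -0.739 < 0.
Iterate (Newton) starting at ψ₁ = 0.5:
  ψ₁ = 0.500: g = -0.2417, g' = -0.776 → ψ₁ = 0.188
  ψ₁ = 0.188: g = 0.0205, g' = -1.003 → ψ₁ = 0.209
Converged at ψ₁ = 0.209.
Drum-1 compositions:
  1: x = 0.203, y = 0.651
  2: x = 0.332, y = 0.175
  3: x = 0.465, y = 0.174
Drum-2 feed = drum-1 vapor: z₂ = (0.6511, 0.1746, 0.1743).
Drum 2:
Rachford–Rice: g(ψ₂) = Σ zᵢ(Kᵢ−1)/(1+ψ₂(Kᵢ−1)) = 0.
Check two-phase: ΣzᵢKᵢ = 1.300 > 1 and Σzᵢ/Kᵢ = 1.726 > 1, so g(0) = 0.300 > 0 and g(1) = -0.726 < 0.
Iterate (Newton) starting at ψ₂ = 0.5:
  ψ₂ = 0.500: g = -0.0196, g' = -0.721 → ψ₂ = 0.473
  ψ₂ = 0.473: g = -0.0003, g' = -0.699 → ψ₂ = 0.472
Converged at ψ₂ = 0.472.
  1: x = 0.463, y = 0.861
  2: x = 0.260, y = 0.079
  3: x = 0.277, y = 0.060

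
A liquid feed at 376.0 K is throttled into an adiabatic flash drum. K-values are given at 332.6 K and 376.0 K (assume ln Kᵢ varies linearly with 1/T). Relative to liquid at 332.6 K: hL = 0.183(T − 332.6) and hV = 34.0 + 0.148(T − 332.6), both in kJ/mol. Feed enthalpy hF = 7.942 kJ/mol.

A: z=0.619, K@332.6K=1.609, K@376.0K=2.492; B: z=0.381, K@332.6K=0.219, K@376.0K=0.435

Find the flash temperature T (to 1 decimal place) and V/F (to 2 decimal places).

Adiabatic flash: solve Rachford–Rice at each trial T, then check hF = ψ·hV(T) + (1−ψ)·hL(T).
  T = 332.6 K: K = (1.609, 0.219), RR gives ψ = 0.167, H_out = 5.677 kJ/mol
  T = 376.0 K: K = (2.492, 0.435), RR gives ψ = 0.840, H_out = 35.233 kJ/mol
  T = 354.3 K: K = (2.029, 0.315), RR gives ψ = 0.534, H_out = 21.715 kJ/mol
  T = 343.5 K: K = (1.815, 0.264), RR gives ψ = 0.374, H_out = 14.564 kJ/mol
  T = 338.1 K: K = (1.711, 0.241), RR gives ψ = 0.280, H_out = 10.479 kJ/mol
  T = 335.4 K: K = (1.661, 0.230), RR gives ψ = 0.227, H_out = 8.222 kJ/mol
  T = 334.0 K: K = (1.635, 0.225), RR gives ψ = 0.198, H_out = 6.979 kJ/mol
Linear interpolation between T = 334.0 (H_out = 6.979) and T = 335.4 (H_out = 8.222) on hF = 7.942 gives T ≈ 335.1 K, at which ψ = 0.22.

T = 335.1 K, V/F = 0.22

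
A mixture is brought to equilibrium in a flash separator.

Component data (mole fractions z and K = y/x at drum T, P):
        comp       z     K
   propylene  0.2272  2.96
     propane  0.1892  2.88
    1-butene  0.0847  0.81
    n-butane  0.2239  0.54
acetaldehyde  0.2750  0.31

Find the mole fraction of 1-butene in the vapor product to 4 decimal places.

y_1-butene = 0.0752

Material balance + equilibrium reduce to Σ zᵢ(Kᵢ−1)/(1+β(Kᵢ−1)) = 0.
Check two-phase: ΣzᵢKᵢ = 1.4922 > 1 and Σzᵢ/Kᵢ = 1.5487 > 1, so g(0) = 0.4922 > 0 and g(1) = -0.5487 < 0.
Newton iteration, β⁰ = 0.37:
  β = 0.3700: g = 0.07167, g' = -0.8343 → β = 0.4559
  β = 0.4559: g = 0.00192, g' = -0.7955 → β = 0.4583
Converged at β = 0.4583.
Compositions from xᵢ = zᵢ/(1+β(Kᵢ−1)), yᵢ = Kᵢxᵢ:
  propylene: x = 0.1197, y = 0.3543
  propane: x = 0.1016, y = 0.2927
  1-butene: x = 0.0928, y = 0.0752
  n-butane: x = 0.2837, y = 0.1532
  acetaldehyde: x = 0.4022, y = 0.1247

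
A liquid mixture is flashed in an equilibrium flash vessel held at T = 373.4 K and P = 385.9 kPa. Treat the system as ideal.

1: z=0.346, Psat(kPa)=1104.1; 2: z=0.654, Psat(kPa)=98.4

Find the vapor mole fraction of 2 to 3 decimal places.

Raoult's law: Kᵢ = Pᵢˢᵃᵗ/P = Pᵢˢᵃᵗ/385.9.
  K_1 = 1104.1/385.9 = 2.86110, K_2 = 98.4/385.9 = 0.25499
Binary case is linear: z₁(K₁−1)(1+β(K₂−1)) + z₂(K₂−1)(1+β(K₁−1)) = 0
⇒ β = [z₁(K₁−1)+z₂(K₂−1)] / [−(K₁−1)(K₂−1)] = 0.1567/1.3865 = 0.113
Compositions from xᵢ = zᵢ/(1+β(Kᵢ−1)), yᵢ = Kᵢxᵢ:
  1: x = 0.286, y = 0.818
  2: x = 0.714, y = 0.182

y_2 = 0.182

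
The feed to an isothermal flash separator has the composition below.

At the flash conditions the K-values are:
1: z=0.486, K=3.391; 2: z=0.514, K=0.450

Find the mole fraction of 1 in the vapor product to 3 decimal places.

Material balance + equilibrium reduce to Σ zᵢ(Kᵢ−1)/(1+ψ(Kᵢ−1)) = 0.
Feasibility: ΣzᵢKᵢ = 1.879, Σzᵢ/Kᵢ = 1.286 — both > 1, two phases present.
Binary case is linear: z₁(K₁−1)(1+ψ(K₂−1)) + z₂(K₂−1)(1+ψ(K₁−1)) = 0
⇒ ψ = [z₁(K₁−1)+z₂(K₂−1)] / [−(K₁−1)(K₂−1)] = 0.8793/1.3151 = 0.669
Compositions from xᵢ = zᵢ/(1+ψ(Kᵢ−1)), yᵢ = Kᵢxᵢ:
  1: x = 0.187, y = 0.634
  2: x = 0.813, y = 0.366

y_1 = 0.634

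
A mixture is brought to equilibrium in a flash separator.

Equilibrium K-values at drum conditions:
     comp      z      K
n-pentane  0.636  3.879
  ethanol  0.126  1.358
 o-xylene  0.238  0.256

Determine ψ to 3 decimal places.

ψ = 0.905

Material balance + equilibrium reduce to Σ zᵢ(Kᵢ−1)/(1+ψ(Kᵢ−1)) = 0.
Check two-phase: ΣzᵢKᵢ = 2.699 > 1 and Σzᵢ/Kᵢ = 1.186 > 1, so g(0) = 1.699 > 0 and g(1) = -0.186 < 0.
Iterate (Newton) starting at ψ = 0.5:
  ψ = 0.500: g = 0.5069, g' = -1.231 → ψ = 0.912
  ψ = 0.912: g = -0.0111, g' = -1.683 → ψ = 0.905
Converged at ψ = 0.905.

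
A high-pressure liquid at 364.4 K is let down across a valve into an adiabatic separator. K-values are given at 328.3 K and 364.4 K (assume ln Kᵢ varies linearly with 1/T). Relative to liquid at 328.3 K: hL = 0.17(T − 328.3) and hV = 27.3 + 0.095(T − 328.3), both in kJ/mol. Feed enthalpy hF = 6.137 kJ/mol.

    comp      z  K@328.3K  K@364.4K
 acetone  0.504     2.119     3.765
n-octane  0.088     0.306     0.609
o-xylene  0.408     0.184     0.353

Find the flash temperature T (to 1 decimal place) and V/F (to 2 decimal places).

T = 329.8 K, V/F = 0.22

Adiabatic flash: solve Rachford–Rice at each trial T, then check hF = ψ·hV(T) + (1−ψ)·hL(T).
  T = 328.3 K: K = (2.119, 0.306, 0.184), RR gives ψ = 0.191, H_out = 5.210 kJ/mol
  T = 364.4 K: K = (3.765, 0.609, 0.353), RR gives ψ = 0.647, H_out = 22.038 kJ/mol
  T = 346.4 K: K = (2.869, 0.440, 0.259), RR gives ψ = 0.443, H_out = 14.574 kJ/mol
  T = 337.4 K: K = (2.478, 0.369, 0.220), RR gives ψ = 0.332, H_out = 10.379 kJ/mol
  T = 332.9 K: K = (2.296, 0.337, 0.202), RR gives ψ = 0.267, H_out = 7.986 kJ/mol
  T = 330.6 K: K = (2.206, 0.321, 0.193), RR gives ψ = 0.231, H_out = 6.648 kJ/mol
Linear interpolation between T = 328.3 (H_out = 5.210) and T = 330.6 (H_out = 6.648) on hF = 6.137 gives T ≈ 329.8 K, at which ψ = 0.22.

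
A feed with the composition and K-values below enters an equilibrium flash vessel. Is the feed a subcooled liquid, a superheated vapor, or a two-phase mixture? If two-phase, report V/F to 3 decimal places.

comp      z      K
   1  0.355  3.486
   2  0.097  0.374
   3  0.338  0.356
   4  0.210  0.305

ΣzᵢKᵢ = 1.458; Σzᵢ/Kᵢ = 1.999.
Both exceed 1, so a two-phase solution exists.
Iterate (Newton) starting at ψ = 0.5:
  ψ = 0.500: g = -0.2397, g' = -1.060 → ψ = 0.274
  ψ = 0.274: g = 0.0072, g' = -1.193 → ψ = 0.280
Converged at ψ = 0.280.

two-phase, V/F = 0.280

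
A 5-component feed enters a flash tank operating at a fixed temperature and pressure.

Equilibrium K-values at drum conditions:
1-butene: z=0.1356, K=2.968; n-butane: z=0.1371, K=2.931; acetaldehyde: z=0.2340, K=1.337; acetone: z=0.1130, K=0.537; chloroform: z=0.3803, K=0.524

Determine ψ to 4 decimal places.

Let ψ = V/F and solve Σ zᵢ(Kᵢ−1)/(1+ψ(Kᵢ−1)) = 0.
Check two-phase: ΣzᵢKᵢ = 1.3771 > 1 and Σzᵢ/Kᵢ = 1.2037 > 1, so g(0) = 0.3771 > 0 and g(1) = -0.2037 < 0.
Newton–Raphson from ψ = 0.5:
  ψ = 0.5000: g = 0.03104, g' = -0.4746 → ψ = 0.5654
  ψ = 0.5654: g = 0.00055, g' = -0.4590 → ψ = 0.5666
Converged at ψ = 0.5666.

ψ = 0.5666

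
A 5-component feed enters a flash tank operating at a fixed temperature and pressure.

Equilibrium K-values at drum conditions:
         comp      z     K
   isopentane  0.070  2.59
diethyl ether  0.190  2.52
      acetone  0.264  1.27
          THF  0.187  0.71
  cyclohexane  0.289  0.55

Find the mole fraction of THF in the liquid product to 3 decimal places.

Material balance + equilibrium reduce to Σ zᵢ(Kᵢ−1)/(1+ψ(Kᵢ−1)) = 0.
Check two-phase: ΣzᵢKᵢ = 1.287 > 1 and Σzᵢ/Kᵢ = 1.099 > 1, so g(0) = 0.287 > 0 and g(1) = -0.099 < 0.
Newton–Raphson from ψ = 0.54:
  ψ = 0.540: g = 0.0446, g' = -0.323 → ψ = 0.678
  ψ = 0.678: g = 0.0013, g' = -0.307 → ψ = 0.683
Converged at ψ = 0.683.
Compositions from xᵢ = zᵢ/(1+ψ(Kᵢ−1)), yᵢ = Kᵢxᵢ:
  isopentane: x = 0.034, y = 0.087
  diethyl ether: x = 0.093, y = 0.235
  acetone: x = 0.223, y = 0.283
  THF: x = 0.233, y = 0.166
  cyclohexane: x = 0.417, y = 0.229

x_THF = 0.233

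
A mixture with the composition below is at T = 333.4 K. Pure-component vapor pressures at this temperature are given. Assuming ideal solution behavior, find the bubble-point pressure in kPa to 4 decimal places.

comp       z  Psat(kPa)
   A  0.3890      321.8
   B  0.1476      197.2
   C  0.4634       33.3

At the bubble point ψ → 0, so ΣzᵢKᵢ = 1 with Kᵢ = Pᵢˢᵃᵗ/P ⇒ P = ΣzᵢPᵢˢᵃᵗ.
P = 0.3890·321.8 + 0.1476·197.2 + 0.4634·33.3 = 169.7181 kPa

Pbub = 169.7181 kPa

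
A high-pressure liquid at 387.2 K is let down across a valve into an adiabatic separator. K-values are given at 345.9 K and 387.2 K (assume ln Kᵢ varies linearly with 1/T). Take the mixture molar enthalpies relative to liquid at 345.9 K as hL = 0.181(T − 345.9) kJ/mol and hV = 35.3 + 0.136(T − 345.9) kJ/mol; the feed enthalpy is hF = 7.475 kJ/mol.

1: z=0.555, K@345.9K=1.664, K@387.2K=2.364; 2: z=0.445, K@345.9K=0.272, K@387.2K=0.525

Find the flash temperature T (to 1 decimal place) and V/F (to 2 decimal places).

T = 350.7 K, V/F = 0.19

Adiabatic flash: solve Rachford–Rice at each trial T, then check hF = ψ·hV(T) + (1−ψ)·hL(T).
  T = 345.9 K: K = (1.664, 0.272), RR gives ψ = 0.092, H_out = 3.254 kJ/mol
  T = 387.2 K: K = (2.364, 0.525), RR gives ψ = 0.842, H_out = 35.639 kJ/mol
  T = 366.5 K: K = (2.002, 0.385), RR gives ψ = 0.458, H_out = 19.468 kJ/mol
  T = 356.2 K: K = (1.830, 0.325), RR gives ψ = 0.286, H_out = 11.838 kJ/mol
  T = 351.0 K: K = (1.746, 0.297), RR gives ψ = 0.193, H_out = 7.696 kJ/mol
  T = 348.4 K: K = (1.704, 0.284), RR gives ψ = 0.143, H_out = 5.490 kJ/mol
  T = 349.7 K: K = (1.725, 0.291), RR gives ψ = 0.168, H_out = 6.607 kJ/mol
Linear interpolation between T = 349.7 (H_out = 6.607) and T = 351.0 (H_out = 7.696) on hF = 7.475 gives T ≈ 350.7 K, at which ψ = 0.19.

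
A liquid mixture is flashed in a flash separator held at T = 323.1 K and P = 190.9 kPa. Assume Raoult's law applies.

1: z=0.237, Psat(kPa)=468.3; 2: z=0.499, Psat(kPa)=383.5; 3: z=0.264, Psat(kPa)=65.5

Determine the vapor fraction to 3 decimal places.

Raoult's law: Kᵢ = Pᵢˢᵃᵗ/P = Pᵢˢᵃᵗ/190.9.
  K_1 = 468.3/190.9 = 2.45312, K_2 = 383.5/190.9 = 2.00891, K_3 = 65.5/190.9 = 0.34311
Rachford–Rice: g(ψ) = Σ zᵢ(Kᵢ−1)/(1+ψ(Kᵢ−1)) = 0.
g(0) = ΣzᵢKᵢ − 1 = 0.674 and g(1) = 1 − Σzᵢ/Kᵢ = -0.114, so a root lies in (0, 1).
Newton iteration, ψ⁰ = 0.5:
  ψ = 0.500: g = 0.2759, g' = -0.645 → ψ = 0.928
  ψ = 0.928: g = -0.0373, g' = -0.973 → ψ = 0.889
  ψ = 0.889: g = -0.0015, g' = -0.895 → ψ = 0.888
Converged at ψ = 0.888.

ψ = 0.888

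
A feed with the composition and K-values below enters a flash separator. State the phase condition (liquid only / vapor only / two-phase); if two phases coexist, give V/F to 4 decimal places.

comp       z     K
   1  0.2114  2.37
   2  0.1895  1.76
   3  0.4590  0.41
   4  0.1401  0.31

ΣzᵢKᵢ = 1.0662; Σzᵢ/Kᵢ = 1.7683.
Both exceed 1, so a two-phase solution exists.
Material balance + equilibrium reduce to Σ zᵢ(Kᵢ−1)/(1+ψ(Kᵢ−1)) = 0.
Newton iteration, ψ⁰ = 0.5:
  ψ = 0.5000: g = -0.25547, g' = -0.6742 → ψ = 0.1211
  ψ = 0.1211: g = -0.01681, g' = -0.6484 → ψ = 0.0951
  ψ = 0.0951: g = 0.00016, g' = -0.6615 → ψ = 0.0954
Converged at ψ = 0.0954.

two-phase, V/F = 0.0954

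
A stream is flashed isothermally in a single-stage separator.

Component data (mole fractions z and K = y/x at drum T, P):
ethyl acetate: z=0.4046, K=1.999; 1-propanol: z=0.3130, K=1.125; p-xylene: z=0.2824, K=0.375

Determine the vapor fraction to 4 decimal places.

Material balance + equilibrium reduce to Σ zᵢ(Kᵢ−1)/(1+ψ(Kᵢ−1)) = 0.
Check two-phase: ΣzᵢKᵢ = 1.2668 > 1 and Σzᵢ/Kᵢ = 1.2337 > 1, so g(0) = 0.2668 > 0 and g(1) = -0.2337 < 0.
Newton iteration, ψ⁰ = 0.32:
  ψ = 0.3200: g = 0.12328, g' = -0.4087 → ψ = 0.6216
  ψ = 0.6216: g = -0.00298, g' = -0.4529 → ψ = 0.6150
Converged at ψ = 0.6150.

ψ = 0.6150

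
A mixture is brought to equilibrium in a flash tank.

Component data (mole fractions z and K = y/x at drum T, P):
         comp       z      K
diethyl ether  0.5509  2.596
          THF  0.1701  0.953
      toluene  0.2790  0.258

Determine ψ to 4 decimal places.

Let ψ = V/F and solve Σ zᵢ(Kᵢ−1)/(1+ψ(Kᵢ−1)) = 0.
Check two-phase: ΣzᵢKᵢ = 1.6642 > 1 and Σzᵢ/Kᵢ = 1.4721 > 1, so g(0) = 0.6642 > 0 and g(1) = -0.4721 < 0.
Newton iteration, ψ⁰ = 0.5:
  ψ = 0.5000: g = 0.15170, g' = -0.8227 → ψ = 0.6844
  ψ = 0.6844: g = -0.00864, g' = -0.9551 → ψ = 0.6753
Converged at ψ = 0.6753.

ψ = 0.6753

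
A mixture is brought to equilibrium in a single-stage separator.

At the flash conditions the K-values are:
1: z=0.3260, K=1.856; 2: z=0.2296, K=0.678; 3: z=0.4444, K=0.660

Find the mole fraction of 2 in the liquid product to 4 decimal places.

x_2 = 0.2445

Let β = V/F and solve Σ zᵢ(Kᵢ−1)/(1+β(Kᵢ−1)) = 0.
Feasibility: ΣzᵢKᵢ = 1.0540, Σzᵢ/Kᵢ = 1.1876 — both > 1, two phases present.
Iterate (Newton) starting at β = 0.6:
  β = 0.6000: g = -0.09709, g' = -0.2219 → β = 0.1625
  β = 0.1625: g = 0.00703, g' = -0.2682 → β = 0.1887
  β = 0.1887: g = 0.00007, g' = -0.2627 → β = 0.1890
Converged at β = 0.1890.
Compositions from xᵢ = zᵢ/(1+β(Kᵢ−1)), yᵢ = Kᵢxᵢ:
  1: x = 0.2806, y = 0.5208
  2: x = 0.2445, y = 0.1658
  3: x = 0.4749, y = 0.3134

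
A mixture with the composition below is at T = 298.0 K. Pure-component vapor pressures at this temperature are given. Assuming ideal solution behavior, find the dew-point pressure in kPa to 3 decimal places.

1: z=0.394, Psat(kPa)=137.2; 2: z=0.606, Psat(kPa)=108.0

At the dew point ψ → 1, so Σzᵢ/Kᵢ = 1 with Kᵢ = Pᵢˢᵃᵗ/P ⇒ 1/P = Σzᵢ/Pᵢˢᵃᵗ.
1/P = 0.394/137.2 + 0.606/108.0 = 0.008483 ⇒ P = 117.885 kPa

Pdew = 117.885 kPa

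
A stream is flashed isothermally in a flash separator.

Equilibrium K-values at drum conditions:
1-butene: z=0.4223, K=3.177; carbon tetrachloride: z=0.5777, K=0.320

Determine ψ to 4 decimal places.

Let ψ = V/F and solve Σ zᵢ(Kᵢ−1)/(1+ψ(Kᵢ−1)) = 0.
Check two-phase: ΣzᵢKᵢ = 1.5265 > 1 and Σzᵢ/Kᵢ = 1.9382 > 1, so g(0) = 0.5265 > 0 and g(1) = -0.9382 < 0.
Newton–Raphson from ψ = 0.5:
  ψ = 0.5000: g = -0.15501, g' = -1.0721 → ψ = 0.3554
  ψ = 0.3554: g = 0.00028, g' = -1.1007 → ψ = 0.3557
Converged at ψ = 0.3557.

ψ = 0.3557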